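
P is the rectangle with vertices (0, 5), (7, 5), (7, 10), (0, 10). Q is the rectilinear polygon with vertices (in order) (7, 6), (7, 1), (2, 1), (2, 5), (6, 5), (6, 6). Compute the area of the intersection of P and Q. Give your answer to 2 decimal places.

1.00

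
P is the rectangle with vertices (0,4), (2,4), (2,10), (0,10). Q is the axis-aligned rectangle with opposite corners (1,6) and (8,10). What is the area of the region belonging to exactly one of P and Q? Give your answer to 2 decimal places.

|P∩Q|: x∈[1,2], y∈[6,10] → 1·4 = 4.
|P △ Q| = |P| + |Q| − 2·|P∩Q| = 12 + 28 − 8 = 32.00.

32.00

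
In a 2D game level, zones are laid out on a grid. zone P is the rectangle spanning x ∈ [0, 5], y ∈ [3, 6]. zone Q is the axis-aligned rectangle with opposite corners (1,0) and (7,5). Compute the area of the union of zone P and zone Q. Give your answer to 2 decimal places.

By inclusion–exclusion:
Individual areas: |zone P| = 15, |zone Q| = 30.
|zone P∩zone Q|: x∈[1,5], y∈[3,5] → 4·2 = 8.
|zone P ∪ zone Q| = 45 − 8 = 37.00.

37.00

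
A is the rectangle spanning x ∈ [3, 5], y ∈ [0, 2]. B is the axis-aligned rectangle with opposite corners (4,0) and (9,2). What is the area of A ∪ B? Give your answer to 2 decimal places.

By inclusion–exclusion:
Individual areas: |A| = 4, |B| = 10.
|A∩B|: x∈[4,5], y∈[0,2] → 1·2 = 2.
|A ∪ B| = 14 − 2 = 12.00.

12.00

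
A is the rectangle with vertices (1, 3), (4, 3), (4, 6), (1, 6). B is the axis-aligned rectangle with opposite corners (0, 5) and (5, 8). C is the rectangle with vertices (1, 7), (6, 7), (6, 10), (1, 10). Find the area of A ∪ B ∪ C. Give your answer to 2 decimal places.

32.00

By inclusion–exclusion:
Individual areas: |A| = 9, |B| = 15, |C| = 15.
|A∩B|: x∈[1,4], y∈[5,6] → 3·1 = 3.
|A∩C| = 0 (no overlap).
|B∩C|: x∈[1,5], y∈[7,8] → 4·1 = 4.
|A∩B∩C| = 0.
|A ∪ B ∪ C| = 39 − 7 + 0 = 32.00.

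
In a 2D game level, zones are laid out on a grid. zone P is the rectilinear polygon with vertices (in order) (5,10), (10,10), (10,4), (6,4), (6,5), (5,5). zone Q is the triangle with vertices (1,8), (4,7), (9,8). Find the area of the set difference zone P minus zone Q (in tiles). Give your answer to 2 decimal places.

27.40

|zone P| = 29, |zone P∩zone Q| = 1.6.
|zone P ∖ zone Q| = |zone P| − |zone P∩zone Q| = 29 − 1.6 = 27.40.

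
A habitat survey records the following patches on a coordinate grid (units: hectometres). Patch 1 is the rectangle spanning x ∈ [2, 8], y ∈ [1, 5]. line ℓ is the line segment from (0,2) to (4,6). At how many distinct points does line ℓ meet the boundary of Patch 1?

2

The segment meets the boundary at (3,5), (2,4).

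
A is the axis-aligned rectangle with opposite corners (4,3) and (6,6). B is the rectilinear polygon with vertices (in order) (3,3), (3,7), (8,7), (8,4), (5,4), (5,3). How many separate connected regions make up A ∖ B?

A ∖ B is a single connected region.

1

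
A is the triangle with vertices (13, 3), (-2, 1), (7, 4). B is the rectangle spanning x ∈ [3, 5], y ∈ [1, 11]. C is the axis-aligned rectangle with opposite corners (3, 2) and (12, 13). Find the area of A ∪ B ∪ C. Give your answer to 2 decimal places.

By inclusion–exclusion:
Individual areas: |A| = 13.5, |B| = 20, |C| = 99.
|A∩B| = 2.4.
|A∩C| = 10.4333.
|B∩C|: x∈[3,5], y∈[2,11] → 2·9 = 18.
|A∩B∩C| = 2.
|A ∪ B ∪ C| = 132.5 − 30.8333 + 2 = 103.67.

103.67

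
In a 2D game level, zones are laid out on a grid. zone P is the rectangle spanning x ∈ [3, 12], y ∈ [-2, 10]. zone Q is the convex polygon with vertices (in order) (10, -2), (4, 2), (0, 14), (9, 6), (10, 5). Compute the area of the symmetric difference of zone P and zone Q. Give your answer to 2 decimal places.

|zone P| = 108, |zone Q| = 63.5, |zone P∩zone Q| = 53.
|zone P △ zone Q| = |zone P| + |zone Q| − 2·|zone P∩zone Q| = 108 + 63.5 − 106 = 65.50.

65.50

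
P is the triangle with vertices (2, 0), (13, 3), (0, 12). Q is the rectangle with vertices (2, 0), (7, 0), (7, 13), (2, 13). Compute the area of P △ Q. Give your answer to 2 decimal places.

51.97

|P| = 69, |Q| = 65, |P∩Q| = 41.014.
|P △ Q| = |P| + |Q| − 2·|P∩Q| = 69 + 65 − 82.028 = 51.97.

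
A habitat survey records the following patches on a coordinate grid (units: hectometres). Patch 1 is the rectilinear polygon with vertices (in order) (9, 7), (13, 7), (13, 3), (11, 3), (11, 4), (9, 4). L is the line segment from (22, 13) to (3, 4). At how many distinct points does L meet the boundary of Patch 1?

The segment meets the boundary at (9,6.842), (9.333,7).

2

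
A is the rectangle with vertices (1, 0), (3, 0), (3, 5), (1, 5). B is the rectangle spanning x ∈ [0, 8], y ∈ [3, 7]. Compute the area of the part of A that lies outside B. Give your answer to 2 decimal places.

|A∩B|: x∈[1,3], y∈[3,5] → 2·2 = 4.
|A| = 10.
|A ∖ B| = |A| − |A∩B| = 10 − 4 = 6.00.

6.00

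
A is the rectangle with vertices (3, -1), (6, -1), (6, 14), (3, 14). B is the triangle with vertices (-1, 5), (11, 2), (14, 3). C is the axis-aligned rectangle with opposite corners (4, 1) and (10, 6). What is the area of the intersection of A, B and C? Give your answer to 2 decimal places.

1.40

The intersection is the polygon with vertices (4,3.75), (4,4.333), (6,4.067), (6,3.25).
By the shoelace formula its area is 1.40.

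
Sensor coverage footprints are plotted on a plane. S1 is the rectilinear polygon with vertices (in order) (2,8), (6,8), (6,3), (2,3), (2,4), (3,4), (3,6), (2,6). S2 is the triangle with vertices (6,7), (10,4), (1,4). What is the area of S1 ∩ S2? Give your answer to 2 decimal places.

6.30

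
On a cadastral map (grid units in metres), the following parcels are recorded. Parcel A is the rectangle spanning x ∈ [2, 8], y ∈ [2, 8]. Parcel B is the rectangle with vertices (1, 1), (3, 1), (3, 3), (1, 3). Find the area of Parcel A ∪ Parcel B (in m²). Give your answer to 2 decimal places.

By inclusion–exclusion:
Individual areas: |Parcel A| = 36, |Parcel B| = 4.
|Parcel A∩Parcel B|: x∈[2,3], y∈[2,3] → 1·1 = 1.
|Parcel A ∪ Parcel B| = 40 − 1 = 39.00.

39.00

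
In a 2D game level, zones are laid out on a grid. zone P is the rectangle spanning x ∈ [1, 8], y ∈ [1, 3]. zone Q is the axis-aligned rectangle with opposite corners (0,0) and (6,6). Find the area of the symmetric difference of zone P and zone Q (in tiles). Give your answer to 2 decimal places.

30.00

|zone P∩zone Q|: x∈[1,6], y∈[1,3] → 5·2 = 10.
|zone P △ zone Q| = |zone P| + |zone Q| − 2·|zone P∩zone Q| = 14 + 36 − 20 = 30.00.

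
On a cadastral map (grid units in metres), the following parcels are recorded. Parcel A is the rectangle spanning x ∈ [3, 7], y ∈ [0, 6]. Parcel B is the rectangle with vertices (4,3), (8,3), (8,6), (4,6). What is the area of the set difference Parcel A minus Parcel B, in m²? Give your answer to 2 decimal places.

|Parcel A∩Parcel B|: x∈[4,7], y∈[3,6] → 3·3 = 9.
|Parcel A| = 24.
|Parcel A ∖ Parcel B| = |Parcel A| − |Parcel A∩Parcel B| = 24 − 9 = 15.00.

15.00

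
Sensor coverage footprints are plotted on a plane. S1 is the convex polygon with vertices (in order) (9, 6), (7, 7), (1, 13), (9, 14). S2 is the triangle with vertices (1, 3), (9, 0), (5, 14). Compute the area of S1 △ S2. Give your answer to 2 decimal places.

|S1| = 35, |S2| = 50, |S1∩S2| = 8.2512.
|S1 △ S2| = |S1| + |S2| − 2·|S1∩S2| = 35 + 50 − 16.5025 = 68.50.

68.50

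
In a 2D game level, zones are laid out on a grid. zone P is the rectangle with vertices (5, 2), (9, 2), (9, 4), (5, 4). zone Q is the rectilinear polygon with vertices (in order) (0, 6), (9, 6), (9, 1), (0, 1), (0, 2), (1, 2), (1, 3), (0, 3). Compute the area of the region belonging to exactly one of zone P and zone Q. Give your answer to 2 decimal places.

|zone P| = 8, |zone Q| = 44, |zone P∩zone Q| = 8.
|zone P △ zone Q| = |zone P| + |zone Q| − 2·|zone P∩zone Q| = 8 + 44 − 16 = 36.00.

36.00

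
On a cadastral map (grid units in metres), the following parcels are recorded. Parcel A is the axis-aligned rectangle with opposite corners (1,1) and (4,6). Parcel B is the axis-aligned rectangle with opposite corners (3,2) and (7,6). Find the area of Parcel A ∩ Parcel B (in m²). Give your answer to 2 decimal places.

4.00

|Parcel A∩Parcel B|: x∈[3,4], y∈[2,6] → 1·4 = 4.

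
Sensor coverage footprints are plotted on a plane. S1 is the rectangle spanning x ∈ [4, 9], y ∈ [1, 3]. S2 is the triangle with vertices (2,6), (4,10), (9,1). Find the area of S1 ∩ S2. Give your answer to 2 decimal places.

The intersection is the polygon with vertices (7.889,3), (9,1), (6.2,3).
By the shoelace formula its area is 1.69.

1.69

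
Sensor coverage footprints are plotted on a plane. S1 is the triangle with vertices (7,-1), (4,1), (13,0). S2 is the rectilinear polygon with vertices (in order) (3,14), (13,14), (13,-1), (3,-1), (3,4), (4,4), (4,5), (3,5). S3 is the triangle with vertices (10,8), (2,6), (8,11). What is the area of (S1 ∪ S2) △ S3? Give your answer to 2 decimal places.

|S1 ∪ S2| = 149.
|(S1 ∪ S2) ∩ S3| = 13.7083.
|(S1 ∪ S2) △ S3| = 149 + 14 − 27.4167 = 135.58.

135.58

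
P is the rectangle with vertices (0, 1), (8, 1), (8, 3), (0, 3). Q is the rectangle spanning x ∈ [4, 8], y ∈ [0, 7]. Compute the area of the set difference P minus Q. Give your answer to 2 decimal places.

|P∩Q|: x∈[4,8], y∈[1,3] → 4·2 = 8.
|P| = 16.
|P ∖ Q| = |P| − |P∩Q| = 16 − 8 = 8.00.

8.00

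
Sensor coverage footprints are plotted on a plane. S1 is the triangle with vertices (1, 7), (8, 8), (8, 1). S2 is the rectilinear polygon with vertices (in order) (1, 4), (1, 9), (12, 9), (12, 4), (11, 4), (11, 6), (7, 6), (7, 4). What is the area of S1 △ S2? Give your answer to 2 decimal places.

37.00

|S1| = 24.5, |S2| = 47, |S1∩S2| = 17.25.
|S1 △ S2| = |S1| + |S2| − 2·|S1∩S2| = 24.5 + 47 − 34.5 = 37.00.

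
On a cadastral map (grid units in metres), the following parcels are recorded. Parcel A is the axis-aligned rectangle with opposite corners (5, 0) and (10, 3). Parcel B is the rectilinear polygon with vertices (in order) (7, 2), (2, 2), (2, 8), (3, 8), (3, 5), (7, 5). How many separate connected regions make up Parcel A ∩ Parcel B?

Parcel A ∩ Parcel B is a single connected region.

1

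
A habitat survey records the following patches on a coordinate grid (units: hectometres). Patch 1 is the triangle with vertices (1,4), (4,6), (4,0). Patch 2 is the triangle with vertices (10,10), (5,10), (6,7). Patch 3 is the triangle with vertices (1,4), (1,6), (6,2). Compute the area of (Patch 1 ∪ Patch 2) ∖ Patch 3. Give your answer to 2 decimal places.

13.66

|Patch 1 ∪ Patch 2| = 16.5.
|(Patch 1 ∪ Patch 2) ∩ Patch 3| = 2.8364.
|(Patch 1 ∪ Patch 2) ∖ Patch 3| = 16.5 − 2.8364 = 13.66.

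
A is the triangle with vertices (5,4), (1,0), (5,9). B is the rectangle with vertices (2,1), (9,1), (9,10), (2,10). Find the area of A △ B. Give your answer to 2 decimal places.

|A| = 10, |B| = 63, |A∩B| = 9.375.
|A △ B| = |A| + |B| − 2·|A∩B| = 10 + 63 − 18.75 = 54.25.

54.25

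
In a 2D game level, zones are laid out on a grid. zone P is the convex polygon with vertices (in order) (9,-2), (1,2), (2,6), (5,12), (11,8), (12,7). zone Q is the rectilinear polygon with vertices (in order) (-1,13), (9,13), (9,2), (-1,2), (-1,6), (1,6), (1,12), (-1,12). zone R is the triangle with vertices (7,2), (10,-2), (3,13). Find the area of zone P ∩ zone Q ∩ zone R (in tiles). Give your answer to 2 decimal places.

The intersection is the polygon with vertices (4.207,10.414), (8.133,2), (7,2), (4.053,10.105).
By the shoelace formula its area is 5.85.

5.85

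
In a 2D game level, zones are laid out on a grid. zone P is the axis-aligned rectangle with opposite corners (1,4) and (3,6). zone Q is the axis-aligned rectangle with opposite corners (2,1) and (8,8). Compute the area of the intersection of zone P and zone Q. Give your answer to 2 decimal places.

2.00

|zone P∩zone Q|: x∈[2,3], y∈[4,6] → 1·2 = 2.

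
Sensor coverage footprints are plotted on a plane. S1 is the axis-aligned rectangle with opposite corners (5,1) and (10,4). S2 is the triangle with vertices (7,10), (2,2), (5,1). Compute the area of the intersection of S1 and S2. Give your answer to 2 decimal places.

The intersection is the polygon with vertices (5,4), (5.667,4), (5,1).
By the shoelace formula its area is 1.00.

1.00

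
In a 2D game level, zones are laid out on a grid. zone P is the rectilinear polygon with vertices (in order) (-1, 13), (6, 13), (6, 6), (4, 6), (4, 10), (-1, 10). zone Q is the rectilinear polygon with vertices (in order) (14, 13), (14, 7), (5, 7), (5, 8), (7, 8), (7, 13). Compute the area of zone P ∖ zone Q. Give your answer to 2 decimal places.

|zone P| = 29, |zone P∩zone Q| = 1.
|zone P ∖ zone Q| = |zone P| − |zone P∩zone Q| = 29 − 1 = 28.00.

28.00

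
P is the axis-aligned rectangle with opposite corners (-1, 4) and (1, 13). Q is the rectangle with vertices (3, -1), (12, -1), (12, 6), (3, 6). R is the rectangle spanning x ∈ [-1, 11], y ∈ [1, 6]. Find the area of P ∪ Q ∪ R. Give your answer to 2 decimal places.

97.00

By inclusion–exclusion:
Individual areas: |P| = 18, |Q| = 63, |R| = 60.
|P∩Q| = 0 (no overlap).
|P∩R|: x∈[-1,1], y∈[4,6] → 2·2 = 4.
|Q∩R|: x∈[3,11], y∈[1,6] → 8·5 = 40.
|P∩Q∩R| = 0.
|P ∪ Q ∪ R| = 141 − 44 + 0 = 97.00.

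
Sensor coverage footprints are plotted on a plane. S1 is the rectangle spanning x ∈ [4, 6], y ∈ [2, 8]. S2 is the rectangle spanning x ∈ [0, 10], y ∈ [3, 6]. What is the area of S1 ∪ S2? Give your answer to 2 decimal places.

36.00

By inclusion–exclusion:
Individual areas: |S1| = 12, |S2| = 30.
|S1∩S2|: x∈[4,6], y∈[3,6] → 2·3 = 6.
|S1 ∪ S2| = 42 − 6 = 36.00.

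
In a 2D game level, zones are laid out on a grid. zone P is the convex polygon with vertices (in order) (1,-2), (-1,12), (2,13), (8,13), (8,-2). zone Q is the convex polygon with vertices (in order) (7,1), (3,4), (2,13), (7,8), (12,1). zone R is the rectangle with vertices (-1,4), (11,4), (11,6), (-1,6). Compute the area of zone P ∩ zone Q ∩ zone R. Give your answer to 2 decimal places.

10.22

The intersection is the polygon with vertices (2.778,6), (8,6), (8,4), (3,4).
By the shoelace formula its area is 10.22.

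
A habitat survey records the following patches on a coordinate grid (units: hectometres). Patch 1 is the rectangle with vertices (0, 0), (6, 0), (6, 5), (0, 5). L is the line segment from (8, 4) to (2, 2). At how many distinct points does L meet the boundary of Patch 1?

The segment meets the boundary at (6,3.333).

1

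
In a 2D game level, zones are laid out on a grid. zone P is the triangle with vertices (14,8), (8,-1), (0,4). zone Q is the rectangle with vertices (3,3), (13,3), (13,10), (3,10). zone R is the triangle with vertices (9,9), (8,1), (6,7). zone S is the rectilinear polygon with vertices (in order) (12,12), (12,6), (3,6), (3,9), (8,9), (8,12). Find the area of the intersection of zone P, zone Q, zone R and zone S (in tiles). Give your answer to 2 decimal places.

0.39

The intersection is the polygon with vertices (8.685,6.481), (8.625,6), (7,6).
By the shoelace formula its area is 0.39.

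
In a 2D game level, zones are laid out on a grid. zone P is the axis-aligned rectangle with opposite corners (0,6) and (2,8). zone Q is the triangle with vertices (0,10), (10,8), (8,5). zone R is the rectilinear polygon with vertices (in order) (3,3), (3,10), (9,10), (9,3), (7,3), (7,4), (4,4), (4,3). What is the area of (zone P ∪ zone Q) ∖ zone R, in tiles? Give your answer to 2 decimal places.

|zone P ∪ zone Q| = 21.
|(zone P ∪ zone Q) ∩ zone R| = 14.2375.
|(zone P ∪ zone Q) ∖ zone R| = 21 − 14.2375 = 6.76.

6.76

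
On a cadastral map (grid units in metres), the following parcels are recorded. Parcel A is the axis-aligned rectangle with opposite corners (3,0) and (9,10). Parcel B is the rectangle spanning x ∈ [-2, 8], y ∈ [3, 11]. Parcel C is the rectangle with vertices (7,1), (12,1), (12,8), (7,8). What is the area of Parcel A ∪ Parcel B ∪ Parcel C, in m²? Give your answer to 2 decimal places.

126.00

By inclusion–exclusion:
Individual areas: |Parcel A| = 60, |Parcel B| = 80, |Parcel C| = 35.
|Parcel A∩Parcel B|: x∈[3,8], y∈[3,10] → 5·7 = 35.
|Parcel A∩Parcel C|: x∈[7,9], y∈[1,8] → 2·7 = 14.
|Parcel B∩Parcel C|: x∈[7,8], y∈[3,8] → 1·5 = 5.
|Parcel A∩Parcel B∩Parcel C| = 5.
|Parcel A ∪ Parcel B ∪ Parcel C| = 175 − 54 + 5 = 126.00.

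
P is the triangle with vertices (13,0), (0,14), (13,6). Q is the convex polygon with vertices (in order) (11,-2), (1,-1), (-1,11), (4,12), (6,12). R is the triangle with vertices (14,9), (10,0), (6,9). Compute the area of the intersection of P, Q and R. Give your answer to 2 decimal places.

3.26

The intersection is the polygon with vertices (8.589,4.75), (7.246,6.197), (6,9), (7.071,9).
By the shoelace formula its area is 3.26.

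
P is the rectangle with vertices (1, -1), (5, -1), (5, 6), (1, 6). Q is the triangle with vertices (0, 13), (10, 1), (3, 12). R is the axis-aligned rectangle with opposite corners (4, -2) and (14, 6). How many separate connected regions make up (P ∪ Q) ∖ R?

(P ∪ Q) ∖ R splits into 2 disjoint pieces (area 21, area 10.5379).

2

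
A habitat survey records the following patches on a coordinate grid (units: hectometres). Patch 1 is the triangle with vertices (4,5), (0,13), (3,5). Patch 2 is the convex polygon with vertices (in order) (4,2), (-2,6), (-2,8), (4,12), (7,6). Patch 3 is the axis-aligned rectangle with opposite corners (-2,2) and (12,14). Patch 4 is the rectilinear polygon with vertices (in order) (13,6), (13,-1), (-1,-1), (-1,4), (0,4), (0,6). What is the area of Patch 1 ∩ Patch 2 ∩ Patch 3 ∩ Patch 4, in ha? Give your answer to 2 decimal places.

The intersection is the polygon with vertices (2.625,6), (3.5,6), (4,5), (3,5).
By the shoelace formula its area is 0.94.

0.94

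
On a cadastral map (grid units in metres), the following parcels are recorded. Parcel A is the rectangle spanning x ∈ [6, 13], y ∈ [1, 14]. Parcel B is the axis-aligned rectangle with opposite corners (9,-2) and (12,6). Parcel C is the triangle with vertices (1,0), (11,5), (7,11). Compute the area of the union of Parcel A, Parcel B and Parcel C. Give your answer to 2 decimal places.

116.67

By inclusion–exclusion:
Individual areas: |Parcel A| = 91, |Parcel B| = 24, |Parcel C| = 40.
|Parcel A∩Parcel B|: x∈[9,12], y∈[1,6] → 3·5 = 15.
|Parcel A∩Parcel C| = 23.3333.
|Parcel B∩Parcel C| = 2.6667.
|Parcel A∩Parcel B∩Parcel C| = 2.6667.
|Parcel A ∪ Parcel B ∪ Parcel C| = 155 − 41 + 2.6667 = 116.67.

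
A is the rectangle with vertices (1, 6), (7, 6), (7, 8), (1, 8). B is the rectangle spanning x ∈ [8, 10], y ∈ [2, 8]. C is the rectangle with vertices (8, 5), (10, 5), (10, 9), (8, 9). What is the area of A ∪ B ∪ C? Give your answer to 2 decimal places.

By inclusion–exclusion:
Individual areas: |A| = 12, |B| = 12, |C| = 8.
|A∩B| = 0 (no overlap).
|A∩C| = 0 (no overlap).
|B∩C|: x∈[8,10], y∈[5,8] → 2·3 = 6.
|A∩B∩C| = 0.
|A ∪ B ∪ C| = 32 − 6 + 0 = 26.00.

26.00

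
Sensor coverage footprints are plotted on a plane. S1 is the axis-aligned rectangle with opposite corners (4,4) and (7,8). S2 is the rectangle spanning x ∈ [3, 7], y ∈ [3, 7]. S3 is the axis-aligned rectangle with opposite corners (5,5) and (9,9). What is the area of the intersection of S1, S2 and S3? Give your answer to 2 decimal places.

The intersection is the polygon with vertices (7,7), (7,5), (5,5), (5,7).
By the shoelace formula its area is 4.00.

4.00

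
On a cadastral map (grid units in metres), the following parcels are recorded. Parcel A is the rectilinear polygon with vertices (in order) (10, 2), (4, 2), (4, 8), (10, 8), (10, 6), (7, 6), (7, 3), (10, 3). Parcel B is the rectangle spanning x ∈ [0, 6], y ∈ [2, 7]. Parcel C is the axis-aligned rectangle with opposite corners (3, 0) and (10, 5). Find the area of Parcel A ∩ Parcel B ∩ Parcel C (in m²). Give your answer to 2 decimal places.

6.00

The intersection is the polygon with vertices (4,5), (6,5), (6,2), (4,2).
By the shoelace formula its area is 6.00.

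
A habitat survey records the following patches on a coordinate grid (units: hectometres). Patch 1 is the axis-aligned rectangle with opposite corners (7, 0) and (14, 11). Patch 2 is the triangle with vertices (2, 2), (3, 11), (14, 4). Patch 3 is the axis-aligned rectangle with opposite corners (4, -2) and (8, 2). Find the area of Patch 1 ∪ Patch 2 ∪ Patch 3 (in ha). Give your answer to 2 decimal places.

124.33

By inclusion–exclusion:
Individual areas: |Patch 1| = 77, |Patch 2| = 53, |Patch 3| = 16.
|Patch 1∩Patch 2| = 19.6742.
|Patch 1∩Patch 3|: x∈[7,8], y∈[0,2] → 1·2 = 2.
|Patch 2∩Patch 3| = 0.
|Patch 1∩Patch 2∩Patch 3| = 0.
|Patch 1 ∪ Patch 2 ∪ Patch 3| = 146 − 21.6742 + 0 = 124.33.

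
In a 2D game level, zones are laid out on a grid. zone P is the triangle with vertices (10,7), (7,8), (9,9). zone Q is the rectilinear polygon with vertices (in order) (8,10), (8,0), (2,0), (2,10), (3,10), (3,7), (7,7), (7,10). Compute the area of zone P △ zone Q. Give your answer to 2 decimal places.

49.67

|zone P| = 2.5, |zone Q| = 48, |zone P∩zone Q| = 0.4167.
|zone P △ zone Q| = |zone P| + |zone Q| − 2·|zone P∩zone Q| = 2.5 + 48 − 0.8333 = 49.67.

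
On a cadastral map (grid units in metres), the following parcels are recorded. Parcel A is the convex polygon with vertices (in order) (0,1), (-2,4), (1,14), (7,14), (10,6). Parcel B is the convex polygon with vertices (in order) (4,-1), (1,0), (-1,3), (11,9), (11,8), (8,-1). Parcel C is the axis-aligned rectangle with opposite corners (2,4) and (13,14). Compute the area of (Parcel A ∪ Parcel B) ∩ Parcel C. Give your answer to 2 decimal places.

The region (Parcel A ∪ Parcel B) ∩ Parcel C is the polygon with vertices (7,14), (9.21,8.105), (11,9), (11,8), (9.667,4), (2,4), (2,14).
By the shoelace formula its area is 71.07.

71.07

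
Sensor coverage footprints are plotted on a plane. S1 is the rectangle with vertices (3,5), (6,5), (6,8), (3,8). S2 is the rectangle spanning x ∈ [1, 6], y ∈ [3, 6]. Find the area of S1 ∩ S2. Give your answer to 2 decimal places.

|S1∩S2|: x∈[3,6], y∈[5,6] → 3·1 = 3.

3.00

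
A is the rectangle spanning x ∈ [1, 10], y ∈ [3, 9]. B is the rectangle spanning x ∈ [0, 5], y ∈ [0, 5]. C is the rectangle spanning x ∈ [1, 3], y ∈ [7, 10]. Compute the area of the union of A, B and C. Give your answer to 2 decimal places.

73.00

By inclusion–exclusion:
Individual areas: |A| = 54, |B| = 25, |C| = 6.
|A∩B|: x∈[1,5], y∈[3,5] → 4·2 = 8.
|A∩C|: x∈[1,3], y∈[7,9] → 2·2 = 4.
|B∩C| = 0 (no overlap).
|A∩B∩C| = 0.
|A ∪ B ∪ C| = 85 − 12 + 0 = 73.00.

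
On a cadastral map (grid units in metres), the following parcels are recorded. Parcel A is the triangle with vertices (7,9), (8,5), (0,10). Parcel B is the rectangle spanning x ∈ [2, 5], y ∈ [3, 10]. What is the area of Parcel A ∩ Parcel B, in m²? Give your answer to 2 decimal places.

5.06

The intersection is the polygon with vertices (2,8.75), (2,9.714), (5,9.286), (5,6.875).
By the shoelace formula its area is 5.06.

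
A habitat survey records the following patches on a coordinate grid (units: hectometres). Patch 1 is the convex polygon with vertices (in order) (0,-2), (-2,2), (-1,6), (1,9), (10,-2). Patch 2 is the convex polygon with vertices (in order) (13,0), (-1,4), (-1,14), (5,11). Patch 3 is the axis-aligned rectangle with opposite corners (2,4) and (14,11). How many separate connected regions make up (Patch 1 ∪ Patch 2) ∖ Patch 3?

1

(Patch 1 ∪ Patch 2) ∖ Patch 3 is a single connected region.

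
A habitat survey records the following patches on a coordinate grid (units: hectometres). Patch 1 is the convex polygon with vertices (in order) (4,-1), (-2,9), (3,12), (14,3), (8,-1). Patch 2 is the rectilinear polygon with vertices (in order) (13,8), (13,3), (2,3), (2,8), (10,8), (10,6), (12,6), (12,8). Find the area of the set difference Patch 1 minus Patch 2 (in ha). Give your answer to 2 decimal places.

64.73

|Patch 1| = 109, |Patch 1∩Patch 2| = 44.2677.
|Patch 1 ∖ Patch 2| = |Patch 1| − |Patch 1∩Patch 2| = 109 − 44.2677 = 64.73.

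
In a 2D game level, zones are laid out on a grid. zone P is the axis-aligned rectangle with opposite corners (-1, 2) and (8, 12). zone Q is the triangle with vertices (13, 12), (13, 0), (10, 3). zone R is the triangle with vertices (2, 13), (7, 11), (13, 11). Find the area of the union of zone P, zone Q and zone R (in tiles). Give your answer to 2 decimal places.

By inclusion–exclusion:
Individual areas: |zone P| = 90, |zone Q| = 18, |zone R| = 6.
|zone P∩zone Q| = 0.
|zone P∩zone R| = 2.2273.
|zone Q∩zone R| = 0.0095.
|zone P∩zone Q∩zone R| = 0.
|zone P ∪ zone Q ∪ zone R| = 114 − 2.2368 + 0 = 111.76.

111.76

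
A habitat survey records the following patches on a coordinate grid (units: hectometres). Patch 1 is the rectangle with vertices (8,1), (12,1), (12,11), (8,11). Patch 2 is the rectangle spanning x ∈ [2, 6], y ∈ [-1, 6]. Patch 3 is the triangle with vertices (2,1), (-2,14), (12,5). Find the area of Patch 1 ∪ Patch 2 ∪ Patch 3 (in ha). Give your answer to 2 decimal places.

By inclusion–exclusion:
Individual areas: |Patch 1| = 40, |Patch 2| = 28, |Patch 3| = 73.
|Patch 1∩Patch 2| = 0 (no overlap).
|Patch 1∩Patch 3| = 8.3429.
|Patch 2∩Patch 3| = 16.8.
|Patch 1∩Patch 2∩Patch 3| = 0.
|Patch 1 ∪ Patch 2 ∪ Patch 3| = 141 − 25.1429 + 0 = 115.86.

115.86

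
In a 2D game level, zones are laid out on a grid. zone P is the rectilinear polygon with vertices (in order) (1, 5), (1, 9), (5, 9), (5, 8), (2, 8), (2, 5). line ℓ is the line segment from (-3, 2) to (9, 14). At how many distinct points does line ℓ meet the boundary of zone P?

The segment meets the boundary at (4,9), (2,7), (3,8), (1,6).

4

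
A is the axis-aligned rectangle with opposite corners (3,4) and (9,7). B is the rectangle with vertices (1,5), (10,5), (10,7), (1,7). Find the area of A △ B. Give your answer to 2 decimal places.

12.00

|A∩B|: x∈[3,9], y∈[5,7] → 6·2 = 12.
|A △ B| = |A| + |B| − 2·|A∩B| = 18 + 18 − 24 = 12.00.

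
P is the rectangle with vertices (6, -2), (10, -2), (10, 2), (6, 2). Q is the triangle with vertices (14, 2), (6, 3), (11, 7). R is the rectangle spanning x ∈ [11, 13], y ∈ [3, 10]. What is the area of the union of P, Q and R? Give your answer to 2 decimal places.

43.83

By inclusion–exclusion:
Individual areas: |P| = 16, |Q| = 18.5, |R| = 14.
|P∩Q| = 0.
|P∩R| = 0 (no overlap).
|Q∩R| = 4.6667.
|P∩Q∩R| = 0.
|P ∪ Q ∪ R| = 48.5 − 4.6667 + 0 = 43.83.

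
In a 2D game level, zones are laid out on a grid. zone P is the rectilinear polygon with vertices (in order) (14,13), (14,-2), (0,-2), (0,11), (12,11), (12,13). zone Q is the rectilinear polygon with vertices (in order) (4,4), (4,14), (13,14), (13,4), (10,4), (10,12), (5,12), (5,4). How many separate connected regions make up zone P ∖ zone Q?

zone P ∖ zone Q is a single connected region.

1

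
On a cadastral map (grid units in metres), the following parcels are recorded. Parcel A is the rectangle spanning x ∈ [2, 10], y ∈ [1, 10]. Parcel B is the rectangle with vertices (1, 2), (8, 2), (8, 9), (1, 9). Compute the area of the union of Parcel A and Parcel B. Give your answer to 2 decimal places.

79.00

By inclusion–exclusion:
Individual areas: |Parcel A| = 72, |Parcel B| = 49.
|Parcel A∩Parcel B|: x∈[2,8], y∈[2,9] → 6·7 = 42.
|Parcel A ∪ Parcel B| = 121 − 42 = 79.00.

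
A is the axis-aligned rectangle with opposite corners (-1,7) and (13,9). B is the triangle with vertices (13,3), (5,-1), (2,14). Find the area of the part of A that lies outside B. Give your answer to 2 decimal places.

18.40

|A| = 28, |A∩B| = 9.6.
|A ∖ B| = |A| − |A∩B| = 28 − 9.6 = 18.40.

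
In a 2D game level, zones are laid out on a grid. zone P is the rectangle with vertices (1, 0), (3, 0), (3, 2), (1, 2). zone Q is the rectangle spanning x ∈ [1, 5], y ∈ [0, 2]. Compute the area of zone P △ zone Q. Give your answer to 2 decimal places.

4.00

|zone P∩zone Q|: x∈[1,3], y∈[0,2] → 2·2 = 4.
|zone P △ zone Q| = |zone P| + |zone Q| − 2·|zone P∩zone Q| = 4 + 8 − 8 = 4.00.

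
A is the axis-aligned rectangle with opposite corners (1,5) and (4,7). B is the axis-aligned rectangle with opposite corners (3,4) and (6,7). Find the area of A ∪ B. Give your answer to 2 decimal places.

By inclusion–exclusion:
Individual areas: |A| = 6, |B| = 9.
|A∩B|: x∈[3,4], y∈[5,7] → 1·2 = 2.
|A ∪ B| = 15 − 2 = 13.00.

13.00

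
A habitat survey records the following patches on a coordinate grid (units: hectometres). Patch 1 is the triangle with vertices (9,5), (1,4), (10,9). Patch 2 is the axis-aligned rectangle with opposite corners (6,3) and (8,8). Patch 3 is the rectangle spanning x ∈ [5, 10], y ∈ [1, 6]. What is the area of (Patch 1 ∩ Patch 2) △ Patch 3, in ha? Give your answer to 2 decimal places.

25.17

|Patch 1 ∩ Patch 2| = 5.1667.
|(Patch 1 ∩ Patch 2) ∩ Patch 3| = 2.5.
|(Patch 1 ∩ Patch 2) △ Patch 3| = 5.1667 + 25 − 5 = 25.17.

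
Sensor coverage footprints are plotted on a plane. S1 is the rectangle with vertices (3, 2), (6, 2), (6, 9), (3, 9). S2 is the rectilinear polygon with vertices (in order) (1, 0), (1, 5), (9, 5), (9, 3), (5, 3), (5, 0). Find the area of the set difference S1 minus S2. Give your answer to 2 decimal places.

|S1| = 21, |S1∩S2| = 8.
|S1 ∖ S2| = |S1| − |S1∩S2| = 21 − 8 = 13.00.

13.00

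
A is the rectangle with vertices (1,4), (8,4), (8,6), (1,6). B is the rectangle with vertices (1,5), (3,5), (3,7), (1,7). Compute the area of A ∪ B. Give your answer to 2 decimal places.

16.00

By inclusion–exclusion:
Individual areas: |A| = 14, |B| = 4.
|A∩B|: x∈[1,3], y∈[5,6] → 2·1 = 2.
|A ∪ B| = 18 − 2 = 16.00.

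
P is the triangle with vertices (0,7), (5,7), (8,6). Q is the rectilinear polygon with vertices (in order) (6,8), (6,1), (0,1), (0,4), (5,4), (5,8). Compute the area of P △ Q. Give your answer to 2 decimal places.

|P| = 2.5, |Q| = 22, |P∩Q| = 0.5208.
|P △ Q| = |P| + |Q| − 2·|P∩Q| = 2.5 + 22 − 1.0417 = 23.46.

23.46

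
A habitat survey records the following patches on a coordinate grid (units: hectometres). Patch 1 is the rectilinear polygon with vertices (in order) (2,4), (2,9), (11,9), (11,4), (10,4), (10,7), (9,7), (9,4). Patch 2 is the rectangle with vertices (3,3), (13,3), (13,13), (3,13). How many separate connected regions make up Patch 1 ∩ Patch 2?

1

Patch 1 ∩ Patch 2 is a single connected region.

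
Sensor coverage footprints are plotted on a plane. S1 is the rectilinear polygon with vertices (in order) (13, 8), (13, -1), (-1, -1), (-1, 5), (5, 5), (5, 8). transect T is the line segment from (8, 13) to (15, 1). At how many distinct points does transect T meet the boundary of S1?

The segment meets the boundary at (13,4.429), (10.917,8).

2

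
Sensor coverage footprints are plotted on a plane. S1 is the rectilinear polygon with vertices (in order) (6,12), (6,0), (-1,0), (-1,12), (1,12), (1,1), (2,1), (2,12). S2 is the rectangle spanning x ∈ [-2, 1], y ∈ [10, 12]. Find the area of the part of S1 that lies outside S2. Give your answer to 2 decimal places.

69.00

|S1| = 73, |S1∩S2| = 4.
|S1 ∖ S2| = |S1| − |S1∩S2| = 73 − 4 = 69.00.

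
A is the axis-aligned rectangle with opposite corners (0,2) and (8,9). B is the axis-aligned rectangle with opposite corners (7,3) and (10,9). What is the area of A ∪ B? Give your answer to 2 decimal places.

68.00

By inclusion–exclusion:
Individual areas: |A| = 56, |B| = 18.
|A∩B|: x∈[7,8], y∈[3,9] → 1·6 = 6.
|A ∪ B| = 74 − 6 = 68.00.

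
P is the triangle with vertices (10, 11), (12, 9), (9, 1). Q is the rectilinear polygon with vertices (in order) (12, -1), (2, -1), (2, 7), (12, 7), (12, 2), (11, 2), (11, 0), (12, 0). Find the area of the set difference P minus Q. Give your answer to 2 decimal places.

|P| = 11, |P∩Q| = 4.95.
|P ∖ Q| = |P| − |P∩Q| = 11 − 4.95 = 6.05.

6.05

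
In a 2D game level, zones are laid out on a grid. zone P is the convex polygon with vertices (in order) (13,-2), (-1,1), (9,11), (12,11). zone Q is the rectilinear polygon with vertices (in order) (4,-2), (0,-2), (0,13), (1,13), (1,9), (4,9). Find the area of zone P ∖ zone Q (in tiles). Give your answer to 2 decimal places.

89.93

|zone P| = 104.5, |zone P∩zone Q| = 14.5714.
|zone P ∖ zone Q| = |zone P| − |zone P∩zone Q| = 104.5 − 14.5714 = 89.93.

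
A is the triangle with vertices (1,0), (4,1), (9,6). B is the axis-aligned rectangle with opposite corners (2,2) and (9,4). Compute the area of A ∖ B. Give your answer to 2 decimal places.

3.00

|A| = 5, |A∩B| = 2.
|A ∖ B| = |A| − |A∩B| = 5 − 2 = 3.00.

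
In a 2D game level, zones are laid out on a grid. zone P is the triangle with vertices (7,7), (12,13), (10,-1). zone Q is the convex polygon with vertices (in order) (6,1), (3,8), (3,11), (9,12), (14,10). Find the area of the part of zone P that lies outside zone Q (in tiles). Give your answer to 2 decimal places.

|zone P| = 29, |zone P∩zone Q| = 18.6474.
|zone P ∖ zone Q| = |zone P| − |zone P∩zone Q| = 29 − 18.6474 = 10.35.

10.35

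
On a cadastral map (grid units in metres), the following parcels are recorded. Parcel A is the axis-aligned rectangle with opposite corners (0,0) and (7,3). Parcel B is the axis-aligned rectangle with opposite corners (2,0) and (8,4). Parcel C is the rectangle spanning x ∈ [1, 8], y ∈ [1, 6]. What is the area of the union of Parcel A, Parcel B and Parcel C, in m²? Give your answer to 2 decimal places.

45.00

By inclusion–exclusion:
Individual areas: |Parcel A| = 21, |Parcel B| = 24, |Parcel C| = 35.
|Parcel A∩Parcel B|: x∈[2,7], y∈[0,3] → 5·3 = 15.
|Parcel A∩Parcel C|: x∈[1,7], y∈[1,3] → 6·2 = 12.
|Parcel B∩Parcel C|: x∈[2,8], y∈[1,4] → 6·3 = 18.
|Parcel A∩Parcel B∩Parcel C| = 10.
|Parcel A ∪ Parcel B ∪ Parcel C| = 80 − 45 + 10 = 45.00.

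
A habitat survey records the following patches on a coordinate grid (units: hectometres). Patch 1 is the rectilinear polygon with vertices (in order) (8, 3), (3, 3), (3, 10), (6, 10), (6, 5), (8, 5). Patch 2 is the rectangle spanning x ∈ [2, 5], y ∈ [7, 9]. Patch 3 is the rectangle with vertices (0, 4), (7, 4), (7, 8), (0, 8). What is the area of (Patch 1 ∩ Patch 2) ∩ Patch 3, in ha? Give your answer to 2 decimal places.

The region (Patch 1 ∩ Patch 2) ∩ Patch 3 is the polygon with vertices (5,7), (3,7), (3,8), (5,8).
By the shoelace formula its area is 2.00.

2.00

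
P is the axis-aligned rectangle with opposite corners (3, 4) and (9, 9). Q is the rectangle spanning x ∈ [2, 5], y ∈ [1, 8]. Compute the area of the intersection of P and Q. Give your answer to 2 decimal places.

8.00

|P∩Q|: x∈[3,5], y∈[4,8] → 2·4 = 8.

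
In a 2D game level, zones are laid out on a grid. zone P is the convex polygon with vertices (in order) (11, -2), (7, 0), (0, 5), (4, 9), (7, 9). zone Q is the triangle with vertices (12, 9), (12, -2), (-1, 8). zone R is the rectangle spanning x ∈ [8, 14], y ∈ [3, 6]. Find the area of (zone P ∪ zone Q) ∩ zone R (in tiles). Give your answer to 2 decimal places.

12.00

The region (zone P ∪ zone Q) ∩ zone R is the polygon with vertices (12,3), (8,3), (8,6), (12,6).
By the shoelace formula its area is 12.00.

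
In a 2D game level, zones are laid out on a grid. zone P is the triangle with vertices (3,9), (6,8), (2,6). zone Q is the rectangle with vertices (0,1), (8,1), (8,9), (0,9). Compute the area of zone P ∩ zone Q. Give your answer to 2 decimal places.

5.00

The intersection is the polygon with vertices (6,8), (2,6), (3,9).
By the shoelace formula its area is 5.00.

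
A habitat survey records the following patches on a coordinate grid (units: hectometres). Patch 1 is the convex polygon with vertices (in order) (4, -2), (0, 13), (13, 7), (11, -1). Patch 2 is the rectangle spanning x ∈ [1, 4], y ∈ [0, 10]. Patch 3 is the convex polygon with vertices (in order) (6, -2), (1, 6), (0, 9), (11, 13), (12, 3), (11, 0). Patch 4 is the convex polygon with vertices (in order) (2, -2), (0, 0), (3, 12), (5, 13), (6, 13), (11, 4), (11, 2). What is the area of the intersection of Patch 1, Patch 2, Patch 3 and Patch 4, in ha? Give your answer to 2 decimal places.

14.01

The intersection is the polygon with vertices (2.75,10), (4,10), (4,1.2), (2.512,3.581), (1.677,6.71), (2.475,9.9).
By the shoelace formula its area is 14.01.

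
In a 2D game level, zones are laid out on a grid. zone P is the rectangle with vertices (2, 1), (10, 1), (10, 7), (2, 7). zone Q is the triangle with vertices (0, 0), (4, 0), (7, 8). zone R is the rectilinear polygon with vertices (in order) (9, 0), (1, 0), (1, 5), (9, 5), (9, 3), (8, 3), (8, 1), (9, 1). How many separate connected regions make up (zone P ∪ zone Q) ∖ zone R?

(zone P ∪ zone Q) ∖ zone R splits into 2 disjoint pieces (area 22.25, area 0.5714).

2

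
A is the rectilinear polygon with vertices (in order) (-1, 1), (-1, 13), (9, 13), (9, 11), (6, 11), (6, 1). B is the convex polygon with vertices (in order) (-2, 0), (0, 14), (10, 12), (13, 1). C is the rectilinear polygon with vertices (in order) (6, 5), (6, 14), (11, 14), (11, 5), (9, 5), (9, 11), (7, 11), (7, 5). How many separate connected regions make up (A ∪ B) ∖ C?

(A ∪ B) ∖ C is a single connected region.

1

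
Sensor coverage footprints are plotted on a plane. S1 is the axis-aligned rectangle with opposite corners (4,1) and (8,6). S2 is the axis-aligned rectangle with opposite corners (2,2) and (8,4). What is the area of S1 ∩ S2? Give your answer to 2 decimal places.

|S1∩S2|: x∈[4,8], y∈[2,4] → 4·2 = 8.

8.00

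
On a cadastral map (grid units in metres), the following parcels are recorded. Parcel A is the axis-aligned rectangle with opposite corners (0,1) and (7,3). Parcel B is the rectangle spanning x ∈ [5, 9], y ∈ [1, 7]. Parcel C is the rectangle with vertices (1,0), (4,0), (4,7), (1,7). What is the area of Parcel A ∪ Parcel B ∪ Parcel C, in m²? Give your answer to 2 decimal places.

By inclusion–exclusion:
Individual areas: |Parcel A| = 14, |Parcel B| = 24, |Parcel C| = 21.
|Parcel A∩Parcel B|: x∈[5,7], y∈[1,3] → 2·2 = 4.
|Parcel A∩Parcel C|: x∈[1,4], y∈[1,3] → 3·2 = 6.
|Parcel B∩Parcel C| = 0 (no overlap).
|Parcel A∩Parcel B∩Parcel C| = 0.
|Parcel A ∪ Parcel B ∪ Parcel C| = 59 − 10 + 0 = 49.00.

49.00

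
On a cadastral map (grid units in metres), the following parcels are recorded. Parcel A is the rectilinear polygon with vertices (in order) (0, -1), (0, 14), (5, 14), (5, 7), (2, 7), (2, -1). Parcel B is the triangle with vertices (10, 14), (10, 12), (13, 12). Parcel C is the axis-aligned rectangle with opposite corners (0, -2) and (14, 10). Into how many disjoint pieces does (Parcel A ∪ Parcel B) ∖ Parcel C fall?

(Parcel A ∪ Parcel B) ∖ Parcel C splits into 2 disjoint pieces (area 20, area 3).

2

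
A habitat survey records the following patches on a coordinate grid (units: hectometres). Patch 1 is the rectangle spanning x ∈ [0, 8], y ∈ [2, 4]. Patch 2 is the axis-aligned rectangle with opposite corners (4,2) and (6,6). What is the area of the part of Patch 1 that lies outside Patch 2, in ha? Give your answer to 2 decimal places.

12.00

|Patch 1∩Patch 2|: x∈[4,6], y∈[2,4] → 2·2 = 4.
|Patch 1| = 16.
|Patch 1 ∖ Patch 2| = |Patch 1| − |Patch 1∩Patch 2| = 16 − 4 = 12.00.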